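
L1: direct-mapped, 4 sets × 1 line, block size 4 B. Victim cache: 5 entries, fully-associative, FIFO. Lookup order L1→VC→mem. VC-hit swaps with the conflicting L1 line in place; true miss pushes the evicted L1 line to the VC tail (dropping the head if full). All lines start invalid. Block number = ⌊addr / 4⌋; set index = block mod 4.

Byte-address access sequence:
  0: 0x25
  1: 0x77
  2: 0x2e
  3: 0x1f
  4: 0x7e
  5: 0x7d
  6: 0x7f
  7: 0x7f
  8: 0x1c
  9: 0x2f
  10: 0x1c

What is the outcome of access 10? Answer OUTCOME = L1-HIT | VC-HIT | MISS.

0: 0x25 (blk 9, set 1) → MISS  vc=[]
1: 0x77 (blk 29, set 1) → MISS  vc=[9]
2: 0x2e (blk 11, set 3) → MISS  vc=[9]
3: 0x1f (blk 7, set 3) → MISS  vc=[9, 11]
4: 0x7e (blk 31, set 3) → MISS  vc=[9, 11, 7]
5: 0x7d (blk 31, set 3) → L1-HIT  vc=[9, 11, 7]
6: 0x7f (blk 31, set 3) → L1-HIT  vc=[9, 11, 7]
7: 0x7f (blk 31, set 3) → L1-HIT  vc=[9, 11, 7]
8: 0x1c (blk 7, set 3) → VC-HIT  vc=[9, 11, 31]
9: 0x2f (blk 11, set 3) → VC-HIT  vc=[9, 7, 31]
10: 0x1c (blk 7, set 3) → VC-HIT  vc=[9, 11, 31]

OUTCOME = VC-HIT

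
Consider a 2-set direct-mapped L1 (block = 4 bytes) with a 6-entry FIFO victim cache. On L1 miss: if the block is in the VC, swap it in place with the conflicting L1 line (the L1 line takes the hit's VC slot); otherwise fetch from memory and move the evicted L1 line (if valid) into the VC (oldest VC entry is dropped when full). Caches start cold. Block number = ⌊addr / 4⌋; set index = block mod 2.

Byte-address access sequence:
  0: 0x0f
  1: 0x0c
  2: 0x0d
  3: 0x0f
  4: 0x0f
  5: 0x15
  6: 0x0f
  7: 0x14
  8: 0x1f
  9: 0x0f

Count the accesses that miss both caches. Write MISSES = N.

MISSES = 3

0: 0xf (blk 3, set 1) → MISS  vc=[]
1: 0xc (blk 3, set 1) → L1-HIT  vc=[]
2: 0xd (blk 3, set 1) → L1-HIT  vc=[]
3: 0xf (blk 3, set 1) → L1-HIT  vc=[]
4: 0xf (blk 3, set 1) → L1-HIT  vc=[]
5: 0x15 (blk 5, set 1) → MISS  vc=[3]
6: 0xf (blk 3, set 1) → VC-HIT  vc=[5]
7: 0x14 (blk 5, set 1) → VC-HIT  vc=[3]
8: 0x1f (blk 7, set 1) → MISS  vc=[3, 5]
9: 0xf (blk 3, set 1) → VC-HIT  vc=[7, 5]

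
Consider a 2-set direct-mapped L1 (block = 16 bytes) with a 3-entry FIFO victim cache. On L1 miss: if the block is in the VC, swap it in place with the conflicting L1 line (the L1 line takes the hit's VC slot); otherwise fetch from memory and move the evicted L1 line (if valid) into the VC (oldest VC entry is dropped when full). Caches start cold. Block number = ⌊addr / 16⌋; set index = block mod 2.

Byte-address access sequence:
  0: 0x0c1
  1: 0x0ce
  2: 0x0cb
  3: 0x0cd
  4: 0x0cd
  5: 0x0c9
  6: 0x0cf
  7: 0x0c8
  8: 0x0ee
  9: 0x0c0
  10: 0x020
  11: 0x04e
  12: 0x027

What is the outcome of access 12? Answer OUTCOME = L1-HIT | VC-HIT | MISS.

  [0] addr=0xc1 blk=12 s=0: MISS | VC []
  [1] addr=0xce blk=12 s=0: L1-HIT | VC []
  [2] addr=0xcb blk=12 s=0: L1-HIT | VC []
  [3] addr=0xcd blk=12 s=0: L1-HIT | VC []
  [4] addr=0xcd blk=12 s=0: L1-HIT | VC []
  [5] addr=0xc9 blk=12 s=0: L1-HIT | VC []
  [6] addr=0xcf blk=12 s=0: L1-HIT | VC []
  [7] addr=0xc8 blk=12 s=0: L1-HIT | VC []
  [8] addr=0xee blk=14 s=0: MISS | VC [12]
  [9] addr=0xc0 blk=12 s=0: VC-HIT | VC [14]
  [10] addr=0x20 blk=2 s=0: MISS | VC [14, 12]
  [11] addr=0x4e blk=4 s=0: MISS | VC [14, 12, 2]
  [12] addr=0x27 blk=2 s=0: VC-HIT | VC [14, 12, 4]

OUTCOME = VC-HIT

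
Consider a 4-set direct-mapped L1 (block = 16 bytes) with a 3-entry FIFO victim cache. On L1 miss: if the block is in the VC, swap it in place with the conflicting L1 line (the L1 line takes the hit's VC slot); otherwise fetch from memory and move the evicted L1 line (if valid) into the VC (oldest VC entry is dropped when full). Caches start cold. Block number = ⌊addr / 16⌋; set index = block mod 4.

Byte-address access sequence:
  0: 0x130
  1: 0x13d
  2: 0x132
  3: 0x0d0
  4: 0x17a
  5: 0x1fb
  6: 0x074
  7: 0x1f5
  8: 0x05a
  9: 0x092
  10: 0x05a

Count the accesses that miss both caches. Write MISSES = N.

MISSES = 7

0: 0x130 (blk 19, set 3) → MISS  vc=[]
1: 0x13d (blk 19, set 3) → L1-HIT  vc=[]
2: 0x132 (blk 19, set 3) → L1-HIT  vc=[]
3: 0xd0 (blk 13, set 1) → MISS  vc=[]
4: 0x17a (blk 23, set 3) → MISS  vc=[19]
5: 0x1fb (blk 31, set 3) → MISS  vc=[19, 23]
6: 0x74 (blk 7, set 3) → MISS  vc=[19, 23, 31]
7: 0x1f5 (blk 31, set 3) → VC-HIT  vc=[19, 23, 7]
8: 0x5a (blk 5, set 1) → MISS  vc=[23, 7, 13]
9: 0x92 (blk 9, set 1) → MISS  vc=[7, 13, 5]
10: 0x5a (blk 5, set 1) → VC-HIT  vc=[7, 13, 9]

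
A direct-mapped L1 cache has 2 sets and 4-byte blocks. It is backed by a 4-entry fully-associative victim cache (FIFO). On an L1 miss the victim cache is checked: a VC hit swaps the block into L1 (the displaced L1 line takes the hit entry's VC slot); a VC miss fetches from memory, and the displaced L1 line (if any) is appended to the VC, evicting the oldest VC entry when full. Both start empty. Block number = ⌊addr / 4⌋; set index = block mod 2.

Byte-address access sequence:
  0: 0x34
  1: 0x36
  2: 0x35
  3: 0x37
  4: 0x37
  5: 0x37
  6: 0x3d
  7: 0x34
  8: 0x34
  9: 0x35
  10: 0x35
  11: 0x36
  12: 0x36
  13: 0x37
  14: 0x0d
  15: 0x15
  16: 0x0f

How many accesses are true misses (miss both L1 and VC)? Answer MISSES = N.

#0 0x34→b13/s1 MISS; vc=[]
#1 0x36→b13/s1 L1-HIT; vc=[]
#2 0x35→b13/s1 L1-HIT; vc=[]
#3 0x37→b13/s1 L1-HIT; vc=[]
#4 0x37→b13/s1 L1-HIT; vc=[]
#5 0x37→b13/s1 L1-HIT; vc=[]
#6 0x3d→b15/s1 MISS; vc=[13]
#7 0x34→b13/s1 VC-HIT; vc=[15]
#8 0x34→b13/s1 L1-HIT; vc=[15]
#9 0x35→b13/s1 L1-HIT; vc=[15]
#10 0x35→b13/s1 L1-HIT; vc=[15]
#11 0x36→b13/s1 L1-HIT; vc=[15]
#12 0x36→b13/s1 L1-HIT; vc=[15]
#13 0x37→b13/s1 L1-HIT; vc=[15]
#14 0xd→b3/s1 MISS; vc=[15,13]
#15 0x15→b5/s1 MISS; vc=[15,13,3]
#16 0xf→b3/s1 VC-HIT; vc=[15,13,5]

MISSES = 4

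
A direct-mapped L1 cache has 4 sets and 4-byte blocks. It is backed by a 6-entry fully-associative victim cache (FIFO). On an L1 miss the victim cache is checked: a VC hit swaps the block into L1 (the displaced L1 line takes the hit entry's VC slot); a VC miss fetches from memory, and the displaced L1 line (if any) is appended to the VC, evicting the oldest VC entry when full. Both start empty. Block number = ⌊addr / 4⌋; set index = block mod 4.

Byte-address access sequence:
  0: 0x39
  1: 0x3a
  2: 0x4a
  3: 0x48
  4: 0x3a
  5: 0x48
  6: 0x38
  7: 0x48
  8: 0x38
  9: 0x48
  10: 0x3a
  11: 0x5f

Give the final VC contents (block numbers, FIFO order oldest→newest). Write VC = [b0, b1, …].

0: 0x39 (blk 14, set 2) → MISS  vc=[]
1: 0x3a (blk 14, set 2) → L1-HIT  vc=[]
2: 0x4a (blk 18, set 2) → MISS  vc=[14]
3: 0x48 (blk 18, set 2) → L1-HIT  vc=[14]
4: 0x3a (blk 14, set 2) → VC-HIT  vc=[18]
5: 0x48 (blk 18, set 2) → VC-HIT  vc=[14]
6: 0x38 (blk 14, set 2) → VC-HIT  vc=[18]
7: 0x48 (blk 18, set 2) → VC-HIT  vc=[14]
8: 0x38 (blk 14, set 2) → VC-HIT  vc=[18]
9: 0x48 (blk 18, set 2) → VC-HIT  vc=[14]
10: 0x3a (blk 14, set 2) → VC-HIT  vc=[18]
11: 0x5f (blk 23, set 3) → MISS  vc=[18]

VC = [18]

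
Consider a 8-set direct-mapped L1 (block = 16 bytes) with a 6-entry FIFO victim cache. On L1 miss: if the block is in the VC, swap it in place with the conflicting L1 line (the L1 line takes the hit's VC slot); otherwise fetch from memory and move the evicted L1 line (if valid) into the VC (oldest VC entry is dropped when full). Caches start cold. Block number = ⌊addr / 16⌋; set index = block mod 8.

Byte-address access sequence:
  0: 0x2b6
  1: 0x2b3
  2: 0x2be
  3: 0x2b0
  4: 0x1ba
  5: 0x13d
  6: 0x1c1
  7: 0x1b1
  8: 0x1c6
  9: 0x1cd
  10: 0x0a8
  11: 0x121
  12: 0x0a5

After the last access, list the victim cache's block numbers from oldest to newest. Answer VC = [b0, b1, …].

VC = [43, 19, 18]

#0 0x2b6→b43/s3 MISS; vc=[]
#1 0x2b3→b43/s3 L1-HIT; vc=[]
#2 0x2be→b43/s3 L1-HIT; vc=[]
#3 0x2b0→b43/s3 L1-HIT; vc=[]
#4 0x1ba→b27/s3 MISS; vc=[43]
#5 0x13d→b19/s3 MISS; vc=[43,27]
#6 0x1c1→b28/s4 MISS; vc=[43,27]
#7 0x1b1→b27/s3 VC-HIT; vc=[43,19]
#8 0x1c6→b28/s4 L1-HIT; vc=[43,19]
#9 0x1cd→b28/s4 L1-HIT; vc=[43,19]
#10 0xa8→b10/s2 MISS; vc=[43,19]
#11 0x121→b18/s2 MISS; vc=[43,19,10]
#12 0xa5→b10/s2 VC-HIT; vc=[43,19,18]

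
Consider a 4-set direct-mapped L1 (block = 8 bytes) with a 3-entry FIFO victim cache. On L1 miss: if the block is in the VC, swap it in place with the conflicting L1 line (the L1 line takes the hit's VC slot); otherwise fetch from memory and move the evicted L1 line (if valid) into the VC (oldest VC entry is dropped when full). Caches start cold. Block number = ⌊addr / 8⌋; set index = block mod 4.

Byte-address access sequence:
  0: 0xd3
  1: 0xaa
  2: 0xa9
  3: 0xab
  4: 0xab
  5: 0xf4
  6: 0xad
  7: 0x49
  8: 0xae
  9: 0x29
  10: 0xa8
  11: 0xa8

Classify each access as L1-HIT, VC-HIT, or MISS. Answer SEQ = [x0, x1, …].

#0 0xd3→b26/s2 MISS; vc=[]
#1 0xaa→b21/s1 MISS; vc=[]
#2 0xa9→b21/s1 L1-HIT; vc=[]
#3 0xab→b21/s1 L1-HIT; vc=[]
#4 0xab→b21/s1 L1-HIT; vc=[]
#5 0xf4→b30/s2 MISS; vc=[26]
#6 0xad→b21/s1 L1-HIT; vc=[26]
#7 0x49→b9/s1 MISS; vc=[26,21]
#8 0xae→b21/s1 VC-HIT; vc=[26,9]
#9 0x29→b5/s1 MISS; vc=[26,9,21]
#10 0xa8→b21/s1 VC-HIT; vc=[26,9,5]
#11 0xa8→b21/s1 L1-HIT; vc=[26,9,5]

SEQ = [MISS, MISS, L1-HIT, L1-HIT, L1-HIT, MISS, L1-HIT, MISS, VC-HIT, MISS, VC-HIT, L1-HIT]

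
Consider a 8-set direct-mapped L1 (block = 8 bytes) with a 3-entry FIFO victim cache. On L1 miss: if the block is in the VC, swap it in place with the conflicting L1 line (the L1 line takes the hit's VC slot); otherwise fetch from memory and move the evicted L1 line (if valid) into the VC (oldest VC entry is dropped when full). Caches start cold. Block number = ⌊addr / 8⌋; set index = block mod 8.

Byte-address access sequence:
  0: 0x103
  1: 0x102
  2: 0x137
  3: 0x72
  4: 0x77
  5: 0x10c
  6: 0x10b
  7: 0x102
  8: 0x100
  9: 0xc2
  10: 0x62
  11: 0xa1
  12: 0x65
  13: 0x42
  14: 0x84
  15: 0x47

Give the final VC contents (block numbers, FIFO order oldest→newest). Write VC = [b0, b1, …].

VC = [20, 24, 16]

#0 0x103→b32/s0 MISS; vc=[]
#1 0x102→b32/s0 L1-HIT; vc=[]
#2 0x137→b38/s6 MISS; vc=[]
#3 0x72→b14/s6 MISS; vc=[38]
#4 0x77→b14/s6 L1-HIT; vc=[38]
#5 0x10c→b33/s1 MISS; vc=[38]
#6 0x10b→b33/s1 L1-HIT; vc=[38]
#7 0x102→b32/s0 L1-HIT; vc=[38]
#8 0x100→b32/s0 L1-HIT; vc=[38]
#9 0xc2→b24/s0 MISS; vc=[38,32]
#10 0x62→b12/s4 MISS; vc=[38,32]
#11 0xa1→b20/s4 MISS; vc=[38,32,12]
#12 0x65→b12/s4 VC-HIT; vc=[38,32,20]
#13 0x42→b8/s0 MISS; vc=[32,20,24]
#14 0x84→b16/s0 MISS; vc=[20,24,8]
#15 0x47→b8/s0 VC-HIT; vc=[20,24,16]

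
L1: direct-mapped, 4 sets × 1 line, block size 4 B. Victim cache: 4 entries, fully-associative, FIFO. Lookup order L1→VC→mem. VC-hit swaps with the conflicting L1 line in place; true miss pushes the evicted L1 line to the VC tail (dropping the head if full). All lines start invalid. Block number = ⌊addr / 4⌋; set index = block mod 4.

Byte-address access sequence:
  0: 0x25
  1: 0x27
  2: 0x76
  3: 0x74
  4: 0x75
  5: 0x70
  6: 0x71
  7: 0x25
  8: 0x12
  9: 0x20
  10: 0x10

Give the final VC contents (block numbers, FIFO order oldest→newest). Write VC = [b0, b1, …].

VC = [29, 28, 8]

0: 0x25 (blk 9, set 1) → MISS  vc=[]
1: 0x27 (blk 9, set 1) → L1-HIT  vc=[]
2: 0x76 (blk 29, set 1) → MISS  vc=[9]
3: 0x74 (blk 29, set 1) → L1-HIT  vc=[9]
4: 0x75 (blk 29, set 1) → L1-HIT  vc=[9]
5: 0x70 (blk 28, set 0) → MISS  vc=[9]
6: 0x71 (blk 28, set 0) → L1-HIT  vc=[9]
7: 0x25 (blk 9, set 1) → VC-HIT  vc=[29]
8: 0x12 (blk 4, set 0) → MISS  vc=[29, 28]
9: 0x20 (blk 8, set 0) → MISS  vc=[29, 28, 4]
10: 0x10 (blk 4, set 0) → VC-HIT  vc=[29, 28, 8]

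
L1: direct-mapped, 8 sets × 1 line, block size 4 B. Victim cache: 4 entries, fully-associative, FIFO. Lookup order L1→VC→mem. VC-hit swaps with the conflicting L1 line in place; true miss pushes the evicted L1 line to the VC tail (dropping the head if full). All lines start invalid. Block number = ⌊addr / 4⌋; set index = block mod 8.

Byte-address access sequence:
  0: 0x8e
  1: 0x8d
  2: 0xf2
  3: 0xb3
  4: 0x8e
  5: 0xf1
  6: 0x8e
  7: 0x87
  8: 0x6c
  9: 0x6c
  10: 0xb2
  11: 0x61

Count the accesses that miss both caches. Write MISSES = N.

  [0] addr=0x8e blk=35 s=3: MISS | VC []
  [1] addr=0x8d blk=35 s=3: L1-HIT | VC []
  [2] addr=0xf2 blk=60 s=4: MISS | VC []
  [3] addr=0xb3 blk=44 s=4: MISS | VC [60]
  [4] addr=0x8e blk=35 s=3: L1-HIT | VC [60]
  [5] addr=0xf1 blk=60 s=4: VC-HIT | VC [44]
  [6] addr=0x8e blk=35 s=3: L1-HIT | VC [44]
  [7] addr=0x87 blk=33 s=1: MISS | VC [44]
  [8] addr=0x6c blk=27 s=3: MISS | VC [44, 35]
  [9] addr=0x6c blk=27 s=3: L1-HIT | VC [44, 35]
  [10] addr=0xb2 blk=44 s=4: VC-HIT | VC [60, 35]
  [11] addr=0x61 blk=24 s=0: MISS | VC [60, 35]

MISSES = 6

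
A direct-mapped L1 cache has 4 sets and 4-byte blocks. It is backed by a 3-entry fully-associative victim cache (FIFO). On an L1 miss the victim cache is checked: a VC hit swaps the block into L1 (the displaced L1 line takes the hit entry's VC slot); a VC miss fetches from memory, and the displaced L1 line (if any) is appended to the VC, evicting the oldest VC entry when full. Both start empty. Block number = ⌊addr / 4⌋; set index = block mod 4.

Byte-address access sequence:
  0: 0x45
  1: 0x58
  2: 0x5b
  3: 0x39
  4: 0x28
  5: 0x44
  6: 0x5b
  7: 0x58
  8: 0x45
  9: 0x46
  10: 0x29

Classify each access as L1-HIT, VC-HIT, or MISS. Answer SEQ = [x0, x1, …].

#0 0x45→b17/s1 MISS; vc=[]
#1 0x58→b22/s2 MISS; vc=[]
#2 0x5b→b22/s2 L1-HIT; vc=[]
#3 0x39→b14/s2 MISS; vc=[22]
#4 0x28→b10/s2 MISS; vc=[22,14]
#5 0x44→b17/s1 L1-HIT; vc=[22,14]
#6 0x5b→b22/s2 VC-HIT; vc=[10,14]
#7 0x58→b22/s2 L1-HIT; vc=[10,14]
#8 0x45→b17/s1 L1-HIT; vc=[10,14]
#9 0x46→b17/s1 L1-HIT; vc=[10,14]
#10 0x29→b10/s2 VC-HIT; vc=[22,14]

SEQ = [MISS, MISS, L1-HIT, MISS, MISS, L1-HIT, VC-HIT, L1-HIT, L1-HIT, L1-HIT, VC-HIT]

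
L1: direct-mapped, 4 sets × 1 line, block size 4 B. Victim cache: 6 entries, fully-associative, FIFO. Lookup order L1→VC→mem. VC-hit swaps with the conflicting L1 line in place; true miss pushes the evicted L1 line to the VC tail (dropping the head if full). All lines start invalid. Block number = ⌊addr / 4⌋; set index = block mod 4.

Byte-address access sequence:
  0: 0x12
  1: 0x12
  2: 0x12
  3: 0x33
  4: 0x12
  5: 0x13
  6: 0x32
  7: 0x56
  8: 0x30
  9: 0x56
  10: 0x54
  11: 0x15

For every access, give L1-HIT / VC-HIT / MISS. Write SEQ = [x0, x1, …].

SEQ = [MISS, L1-HIT, L1-HIT, MISS, VC-HIT, L1-HIT, VC-HIT, MISS, L1-HIT, L1-HIT, L1-HIT, MISS]

0: 0x12 (blk 4, set 0) → MISS  vc=[]
1: 0x12 (blk 4, set 0) → L1-HIT  vc=[]
2: 0x12 (blk 4, set 0) → L1-HIT  vc=[]
3: 0x33 (blk 12, set 0) → MISS  vc=[4]
4: 0x12 (blk 4, set 0) → VC-HIT  vc=[12]
5: 0x13 (blk 4, set 0) → L1-HIT  vc=[12]
6: 0x32 (blk 12, set 0) → VC-HIT  vc=[4]
7: 0x56 (blk 21, set 1) → MISS  vc=[4]
8: 0x30 (blk 12, set 0) → L1-HIT  vc=[4]
9: 0x56 (blk 21, set 1) → L1-HIT  vc=[4]
10: 0x54 (blk 21, set 1) → L1-HIT  vc=[4]
11: 0x15 (blk 5, set 1) → MISS  vc=[4, 21]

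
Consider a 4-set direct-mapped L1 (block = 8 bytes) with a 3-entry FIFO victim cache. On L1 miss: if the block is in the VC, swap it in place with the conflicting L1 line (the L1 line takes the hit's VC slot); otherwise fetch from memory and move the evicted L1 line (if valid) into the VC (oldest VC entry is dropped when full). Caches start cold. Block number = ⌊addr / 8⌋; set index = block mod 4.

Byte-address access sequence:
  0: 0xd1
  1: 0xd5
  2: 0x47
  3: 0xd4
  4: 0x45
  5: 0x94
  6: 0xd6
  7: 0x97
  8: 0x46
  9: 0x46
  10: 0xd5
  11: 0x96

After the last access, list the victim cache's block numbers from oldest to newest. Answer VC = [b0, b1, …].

VC = [26]

#0 0xd1→b26/s2 MISS; vc=[]
#1 0xd5→b26/s2 L1-HIT; vc=[]
#2 0x47→b8/s0 MISS; vc=[]
#3 0xd4→b26/s2 L1-HIT; vc=[]
#4 0x45→b8/s0 L1-HIT; vc=[]
#5 0x94→b18/s2 MISS; vc=[26]
#6 0xd6→b26/s2 VC-HIT; vc=[18]
#7 0x97→b18/s2 VC-HIT; vc=[26]
#8 0x46→b8/s0 L1-HIT; vc=[26]
#9 0x46→b8/s0 L1-HIT; vc=[26]
#10 0xd5→b26/s2 VC-HIT; vc=[18]
#11 0x96→b18/s2 VC-HIT; vc=[26]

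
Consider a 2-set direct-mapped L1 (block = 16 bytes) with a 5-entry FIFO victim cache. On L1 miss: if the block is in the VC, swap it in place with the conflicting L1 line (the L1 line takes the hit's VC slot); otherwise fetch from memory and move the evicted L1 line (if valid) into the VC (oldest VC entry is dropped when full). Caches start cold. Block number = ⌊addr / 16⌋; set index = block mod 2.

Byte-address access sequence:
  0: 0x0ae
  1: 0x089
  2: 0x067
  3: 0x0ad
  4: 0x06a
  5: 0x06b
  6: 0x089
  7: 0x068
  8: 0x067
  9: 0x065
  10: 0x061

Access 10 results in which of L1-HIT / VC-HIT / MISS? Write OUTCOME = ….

  [0] addr=0xae blk=10 s=0: MISS | VC []
  [1] addr=0x89 blk=8 s=0: MISS | VC [10]
  [2] addr=0x67 blk=6 s=0: MISS | VC [10, 8]
  [3] addr=0xad blk=10 s=0: VC-HIT | VC [6, 8]
  [4] addr=0x6a blk=6 s=0: VC-HIT | VC [10, 8]
  [5] addr=0x6b blk=6 s=0: L1-HIT | VC [10, 8]
  [6] addr=0x89 blk=8 s=0: VC-HIT | VC [10, 6]
  [7] addr=0x68 blk=6 s=0: VC-HIT | VC [10, 8]
  [8] addr=0x67 blk=6 s=0: L1-HIT | VC [10, 8]
  [9] addr=0x65 blk=6 s=0: L1-HIT | VC [10, 8]
  [10] addr=0x61 blk=6 s=0: L1-HIT | VC [10, 8]

OUTCOME = L1-HIT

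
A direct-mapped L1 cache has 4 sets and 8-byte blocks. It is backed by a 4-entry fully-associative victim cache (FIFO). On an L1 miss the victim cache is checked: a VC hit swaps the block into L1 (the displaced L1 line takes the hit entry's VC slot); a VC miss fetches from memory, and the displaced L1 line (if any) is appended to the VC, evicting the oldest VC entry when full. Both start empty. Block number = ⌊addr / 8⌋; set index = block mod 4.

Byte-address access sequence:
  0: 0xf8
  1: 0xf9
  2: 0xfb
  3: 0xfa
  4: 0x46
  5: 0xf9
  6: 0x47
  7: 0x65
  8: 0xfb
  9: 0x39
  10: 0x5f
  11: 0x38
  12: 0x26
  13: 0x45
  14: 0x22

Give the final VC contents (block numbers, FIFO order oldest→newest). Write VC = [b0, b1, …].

#0 0xf8→b31/s3 MISS; vc=[]
#1 0xf9→b31/s3 L1-HIT; vc=[]
#2 0xfb→b31/s3 L1-HIT; vc=[]
#3 0xfa→b31/s3 L1-HIT; vc=[]
#4 0x46→b8/s0 MISS; vc=[]
#5 0xf9→b31/s3 L1-HIT; vc=[]
#6 0x47→b8/s0 L1-HIT; vc=[]
#7 0x65→b12/s0 MISS; vc=[8]
#8 0xfb→b31/s3 L1-HIT; vc=[8]
#9 0x39→b7/s3 MISS; vc=[8,31]
#10 0x5f→b11/s3 MISS; vc=[8,31,7]
#11 0x38→b7/s3 VC-HIT; vc=[8,31,11]
#12 0x26→b4/s0 MISS; vc=[8,31,11,12]
#13 0x45→b8/s0 VC-HIT; vc=[4,31,11,12]
#14 0x22→b4/s0 VC-HIT; vc=[8,31,11,12]

VC = [8, 31, 11, 12]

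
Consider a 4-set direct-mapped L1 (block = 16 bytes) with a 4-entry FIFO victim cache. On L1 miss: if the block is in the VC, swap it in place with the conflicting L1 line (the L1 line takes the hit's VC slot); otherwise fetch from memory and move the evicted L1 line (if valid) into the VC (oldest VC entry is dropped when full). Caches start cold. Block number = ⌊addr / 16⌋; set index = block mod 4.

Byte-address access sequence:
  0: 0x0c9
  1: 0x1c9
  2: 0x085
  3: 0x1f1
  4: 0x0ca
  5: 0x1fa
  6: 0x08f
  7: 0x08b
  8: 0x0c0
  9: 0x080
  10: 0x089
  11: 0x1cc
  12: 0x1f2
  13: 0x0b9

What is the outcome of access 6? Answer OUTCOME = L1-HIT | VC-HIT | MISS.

#0 0xc9→b12/s0 MISS; vc=[]
#1 0x1c9→b28/s0 MISS; vc=[12]
#2 0x85→b8/s0 MISS; vc=[12,28]
#3 0x1f1→b31/s3 MISS; vc=[12,28]
#4 0xca→b12/s0 VC-HIT; vc=[8,28]
#5 0x1fa→b31/s3 L1-HIT; vc=[8,28]
#6 0x8f→b8/s0 VC-HIT; vc=[12,28]
#7 0x8b→b8/s0 L1-HIT; vc=[12,28]
#8 0xc0→b12/s0 VC-HIT; vc=[8,28]
#9 0x80→b8/s0 VC-HIT; vc=[12,28]
#10 0x89→b8/s0 L1-HIT; vc=[12,28]
#11 0x1cc→b28/s0 VC-HIT; vc=[12,8]
#12 0x1f2→b31/s3 L1-HIT; vc=[12,8]
#13 0xb9→b11/s3 MISS; vc=[12,8,31]

OUTCOME = VC-HIT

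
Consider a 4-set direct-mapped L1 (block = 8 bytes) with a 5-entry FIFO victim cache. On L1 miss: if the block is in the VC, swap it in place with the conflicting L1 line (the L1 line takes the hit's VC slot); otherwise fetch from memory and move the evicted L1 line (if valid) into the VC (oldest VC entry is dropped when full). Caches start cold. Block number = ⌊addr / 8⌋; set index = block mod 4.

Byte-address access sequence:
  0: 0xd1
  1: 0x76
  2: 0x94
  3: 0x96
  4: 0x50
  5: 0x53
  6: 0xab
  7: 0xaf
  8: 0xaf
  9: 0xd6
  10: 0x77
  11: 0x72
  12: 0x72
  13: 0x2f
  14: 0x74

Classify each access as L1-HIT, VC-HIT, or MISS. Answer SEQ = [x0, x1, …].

SEQ = [MISS, MISS, MISS, L1-HIT, MISS, L1-HIT, MISS, L1-HIT, L1-HIT, VC-HIT, VC-HIT, L1-HIT, L1-HIT, MISS, L1-HIT]

  [0] addr=0xd1 blk=26 s=2: MISS | VC []
  [1] addr=0x76 blk=14 s=2: MISS | VC [26]
  [2] addr=0x94 blk=18 s=2: MISS | VC [26, 14]
  [3] addr=0x96 blk=18 s=2: L1-HIT | VC [26, 14]
  [4] addr=0x50 blk=10 s=2: MISS | VC [26, 14, 18]
  [5] addr=0x53 blk=10 s=2: L1-HIT | VC [26, 14, 18]
  [6] addr=0xab blk=21 s=1: MISS | VC [26, 14, 18]
  [7] addr=0xaf blk=21 s=1: L1-HIT | VC [26, 14, 18]
  [8] addr=0xaf blk=21 s=1: L1-HIT | VC [26, 14, 18]
  [9] addr=0xd6 blk=26 s=2: VC-HIT | VC [10, 14, 18]
  [10] addr=0x77 blk=14 s=2: VC-HIT | VC [10, 26, 18]
  [11] addr=0x72 blk=14 s=2: L1-HIT | VC [10, 26, 18]
  [12] addr=0x72 blk=14 s=2: L1-HIT | VC [10, 26, 18]
  [13] addr=0x2f blk=5 s=1: MISS | VC [10, 26, 18, 21]
  [14] addr=0x74 blk=14 s=2: L1-HIT | VC [10, 26, 18, 21]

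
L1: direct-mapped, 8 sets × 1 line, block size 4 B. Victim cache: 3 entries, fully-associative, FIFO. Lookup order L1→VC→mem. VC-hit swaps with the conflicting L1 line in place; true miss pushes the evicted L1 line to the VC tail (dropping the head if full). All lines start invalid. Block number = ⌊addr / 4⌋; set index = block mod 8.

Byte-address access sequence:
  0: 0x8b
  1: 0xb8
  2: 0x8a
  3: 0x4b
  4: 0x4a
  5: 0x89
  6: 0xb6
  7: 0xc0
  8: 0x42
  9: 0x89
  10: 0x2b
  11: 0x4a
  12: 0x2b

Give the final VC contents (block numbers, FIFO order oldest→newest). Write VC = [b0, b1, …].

0: 0x8b (blk 34, set 2) → MISS  vc=[]
1: 0xb8 (blk 46, set 6) → MISS  vc=[]
2: 0x8a (blk 34, set 2) → L1-HIT  vc=[]
3: 0x4b (blk 18, set 2) → MISS  vc=[34]
4: 0x4a (blk 18, set 2) → L1-HIT  vc=[34]
5: 0x89 (blk 34, set 2) → VC-HIT  vc=[18]
6: 0xb6 (blk 45, set 5) → MISS  vc=[18]
7: 0xc0 (blk 48, set 0) → MISS  vc=[18]
8: 0x42 (blk 16, set 0) → MISS  vc=[18, 48]
9: 0x89 (blk 34, set 2) → L1-HIT  vc=[18, 48]
10: 0x2b (blk 10, set 2) → MISS  vc=[18, 48, 34]
11: 0x4a (blk 18, set 2) → VC-HIT  vc=[10, 48, 34]
12: 0x2b (blk 10, set 2) → VC-HIT  vc=[18, 48, 34]

VC = [18, 48, 34]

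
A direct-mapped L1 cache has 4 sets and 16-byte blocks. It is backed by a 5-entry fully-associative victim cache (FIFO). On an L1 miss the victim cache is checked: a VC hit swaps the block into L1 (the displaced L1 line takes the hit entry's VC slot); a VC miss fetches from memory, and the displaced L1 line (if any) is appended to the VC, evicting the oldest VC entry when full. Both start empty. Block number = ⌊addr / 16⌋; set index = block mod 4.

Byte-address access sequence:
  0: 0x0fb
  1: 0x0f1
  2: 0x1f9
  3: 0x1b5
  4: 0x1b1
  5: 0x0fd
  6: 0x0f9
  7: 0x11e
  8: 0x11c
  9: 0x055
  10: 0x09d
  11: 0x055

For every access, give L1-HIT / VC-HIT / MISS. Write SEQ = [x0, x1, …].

  [0] addr=0xfb blk=15 s=3: MISS | VC []
  [1] addr=0xf1 blk=15 s=3: L1-HIT | VC []
  [2] addr=0x1f9 blk=31 s=3: MISS | VC [15]
  [3] addr=0x1b5 blk=27 s=3: MISS | VC [15, 31]
  [4] addr=0x1b1 blk=27 s=3: L1-HIT | VC [15, 31]
  [5] addr=0xfd blk=15 s=3: VC-HIT | VC [27, 31]
  [6] addr=0xf9 blk=15 s=3: L1-HIT | VC [27, 31]
  [7] addr=0x11e blk=17 s=1: MISS | VC [27, 31]
  [8] addr=0x11c blk=17 s=1: L1-HIT | VC [27, 31]
  [9] addr=0x55 blk=5 s=1: MISS | VC [27, 31, 17]
  [10] addr=0x9d blk=9 s=1: MISS | VC [27, 31, 17, 5]
  [11] addr=0x55 blk=5 s=1: VC-HIT | VC [27, 31, 17, 9]

SEQ = [MISS, L1-HIT, MISS, MISS, L1-HIT, VC-HIT, L1-HIT, MISS, L1-HIT, MISS, MISS, VC-HIT]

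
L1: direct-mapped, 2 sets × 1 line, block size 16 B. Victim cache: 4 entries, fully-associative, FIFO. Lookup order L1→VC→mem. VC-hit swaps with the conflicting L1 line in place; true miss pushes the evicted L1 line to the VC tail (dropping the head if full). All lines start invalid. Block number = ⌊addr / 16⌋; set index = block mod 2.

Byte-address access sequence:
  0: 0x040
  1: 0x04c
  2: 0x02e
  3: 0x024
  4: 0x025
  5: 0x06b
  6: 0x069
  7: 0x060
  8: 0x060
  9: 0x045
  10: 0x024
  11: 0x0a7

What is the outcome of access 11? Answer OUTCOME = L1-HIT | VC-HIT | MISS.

OUTCOME = MISS

  [0] addr=0x40 blk=4 s=0: MISS | VC []
  [1] addr=0x4c blk=4 s=0: L1-HIT | VC []
  [2] addr=0x2e blk=2 s=0: MISS | VC [4]
  [3] addr=0x24 blk=2 s=0: L1-HIT | VC [4]
  [4] addr=0x25 blk=2 s=0: L1-HIT | VC [4]
  [5] addr=0x6b blk=6 s=0: MISS | VC [4, 2]
  [6] addr=0x69 blk=6 s=0: L1-HIT | VC [4, 2]
  [7] addr=0x60 blk=6 s=0: L1-HIT | VC [4, 2]
  [8] addr=0x60 blk=6 s=0: L1-HIT | VC [4, 2]
  [9] addr=0x45 blk=4 s=0: VC-HIT | VC [6, 2]
  [10] addr=0x24 blk=2 s=0: VC-HIT | VC [6, 4]
  [11] addr=0xa7 blk=10 s=0: MISS | VC [6, 4, 2]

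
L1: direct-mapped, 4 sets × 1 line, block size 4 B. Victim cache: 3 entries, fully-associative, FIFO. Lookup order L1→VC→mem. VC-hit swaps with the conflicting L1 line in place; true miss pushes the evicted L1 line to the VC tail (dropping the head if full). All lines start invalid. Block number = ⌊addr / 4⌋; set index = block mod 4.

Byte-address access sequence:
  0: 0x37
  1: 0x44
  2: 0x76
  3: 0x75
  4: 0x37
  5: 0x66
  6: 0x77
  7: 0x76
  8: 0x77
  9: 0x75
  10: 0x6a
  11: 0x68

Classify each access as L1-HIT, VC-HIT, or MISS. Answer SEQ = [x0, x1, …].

0: 0x37 (blk 13, set 1) → MISS  vc=[]
1: 0x44 (blk 17, set 1) → MISS  vc=[13]
2: 0x76 (blk 29, set 1) → MISS  vc=[13, 17]
3: 0x75 (blk 29, set 1) → L1-HIT  vc=[13, 17]
4: 0x37 (blk 13, set 1) → VC-HIT  vc=[29, 17]
5: 0x66 (blk 25, set 1) → MISS  vc=[29, 17, 13]
6: 0x77 (blk 29, set 1) → VC-HIT  vc=[25, 17, 13]
7: 0x76 (blk 29, set 1) → L1-HIT  vc=[25, 17, 13]
8: 0x77 (blk 29, set 1) → L1-HIT  vc=[25, 17, 13]
9: 0x75 (blk 29, set 1) → L1-HIT  vc=[25, 17, 13]
10: 0x6a (blk 26, set 2) → MISS  vc=[25, 17, 13]
11: 0x68 (blk 26, set 2) → L1-HIT  vc=[25, 17, 13]

SEQ = [MISS, MISS, MISS, L1-HIT, VC-HIT, MISS, VC-HIT, L1-HIT, L1-HIT, L1-HIT, MISS, L1-HIT]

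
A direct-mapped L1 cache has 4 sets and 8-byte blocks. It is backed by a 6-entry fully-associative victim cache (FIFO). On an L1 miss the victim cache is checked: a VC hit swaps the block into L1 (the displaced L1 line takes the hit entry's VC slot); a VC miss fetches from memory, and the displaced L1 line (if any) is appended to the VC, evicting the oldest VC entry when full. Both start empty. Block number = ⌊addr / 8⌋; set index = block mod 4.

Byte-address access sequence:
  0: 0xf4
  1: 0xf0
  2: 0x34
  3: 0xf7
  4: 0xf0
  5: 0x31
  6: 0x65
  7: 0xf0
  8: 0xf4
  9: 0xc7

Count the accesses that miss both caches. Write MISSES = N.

MISSES = 4

  [0] addr=0xf4 blk=30 s=2: MISS | VC []
  [1] addr=0xf0 blk=30 s=2: L1-HIT | VC []
  [2] addr=0x34 blk=6 s=2: MISS | VC [30]
  [3] addr=0xf7 blk=30 s=2: VC-HIT | VC [6]
  [4] addr=0xf0 blk=30 s=2: L1-HIT | VC [6]
  [5] addr=0x31 blk=6 s=2: VC-HIT | VC [30]
  [6] addr=0x65 blk=12 s=0: MISS | VC [30]
  [7] addr=0xf0 blk=30 s=2: VC-HIT | VC [6]
  [8] addr=0xf4 blk=30 s=2: L1-HIT | VC [6]
  [9] addr=0xc7 blk=24 s=0: MISS | VC [6, 12]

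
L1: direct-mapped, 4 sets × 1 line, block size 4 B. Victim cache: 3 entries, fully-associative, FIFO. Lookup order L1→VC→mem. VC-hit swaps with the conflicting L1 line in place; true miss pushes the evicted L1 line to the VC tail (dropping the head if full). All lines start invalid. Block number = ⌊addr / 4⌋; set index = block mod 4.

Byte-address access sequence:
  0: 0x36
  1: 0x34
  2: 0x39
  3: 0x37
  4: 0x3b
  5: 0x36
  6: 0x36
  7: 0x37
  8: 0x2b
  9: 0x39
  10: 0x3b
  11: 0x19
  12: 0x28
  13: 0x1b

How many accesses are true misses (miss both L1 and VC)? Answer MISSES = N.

#0 0x36→b13/s1 MISS; vc=[]
#1 0x34→b13/s1 L1-HIT; vc=[]
#2 0x39→b14/s2 MISS; vc=[]
#3 0x37→b13/s1 L1-HIT; vc=[]
#4 0x3b→b14/s2 L1-HIT; vc=[]
#5 0x36→b13/s1 L1-HIT; vc=[]
#6 0x36→b13/s1 L1-HIT; vc=[]
#7 0x37→b13/s1 L1-HIT; vc=[]
#8 0x2b→b10/s2 MISS; vc=[14]
#9 0x39→b14/s2 VC-HIT; vc=[10]
#10 0x3b→b14/s2 L1-HIT; vc=[10]
#11 0x19→b6/s2 MISS; vc=[10,14]
#12 0x28→b10/s2 VC-HIT; vc=[6,14]
#13 0x1b→b6/s2 VC-HIT; vc=[10,14]

MISSES = 4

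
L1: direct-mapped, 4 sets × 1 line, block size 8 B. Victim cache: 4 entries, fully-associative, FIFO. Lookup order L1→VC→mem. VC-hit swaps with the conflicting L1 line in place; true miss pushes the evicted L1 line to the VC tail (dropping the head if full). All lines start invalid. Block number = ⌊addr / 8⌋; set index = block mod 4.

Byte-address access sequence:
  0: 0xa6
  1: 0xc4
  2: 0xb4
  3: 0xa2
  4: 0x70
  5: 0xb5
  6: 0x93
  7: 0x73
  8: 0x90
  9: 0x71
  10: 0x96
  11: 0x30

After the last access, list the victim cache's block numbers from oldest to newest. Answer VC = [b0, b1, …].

#0 0xa6→b20/s0 MISS; vc=[]
#1 0xc4→b24/s0 MISS; vc=[20]
#2 0xb4→b22/s2 MISS; vc=[20]
#3 0xa2→b20/s0 VC-HIT; vc=[24]
#4 0x70→b14/s2 MISS; vc=[24,22]
#5 0xb5→b22/s2 VC-HIT; vc=[24,14]
#6 0x93→b18/s2 MISS; vc=[24,14,22]
#7 0x73→b14/s2 VC-HIT; vc=[24,18,22]
#8 0x90→b18/s2 VC-HIT; vc=[24,14,22]
#9 0x71→b14/s2 VC-HIT; vc=[24,18,22]
#10 0x96→b18/s2 VC-HIT; vc=[24,14,22]
#11 0x30→b6/s2 MISS; vc=[24,14,22,18]

VC = [24, 14, 22, 18]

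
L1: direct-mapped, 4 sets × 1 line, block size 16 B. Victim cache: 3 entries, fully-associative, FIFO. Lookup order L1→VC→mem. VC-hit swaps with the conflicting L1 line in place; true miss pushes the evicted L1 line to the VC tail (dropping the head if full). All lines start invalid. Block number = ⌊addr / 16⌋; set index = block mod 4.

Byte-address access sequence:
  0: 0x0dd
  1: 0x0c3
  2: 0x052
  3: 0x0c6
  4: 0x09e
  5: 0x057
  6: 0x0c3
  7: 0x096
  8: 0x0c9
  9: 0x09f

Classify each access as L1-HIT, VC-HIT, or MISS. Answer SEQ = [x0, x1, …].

#0 0xdd→b13/s1 MISS; vc=[]
#1 0xc3→b12/s0 MISS; vc=[]
#2 0x52→b5/s1 MISS; vc=[13]
#3 0xc6→b12/s0 L1-HIT; vc=[13]
#4 0x9e→b9/s1 MISS; vc=[13,5]
#5 0x57→b5/s1 VC-HIT; vc=[13,9]
#6 0xc3→b12/s0 L1-HIT; vc=[13,9]
#7 0x96→b9/s1 VC-HIT; vc=[13,5]
#8 0xc9→b12/s0 L1-HIT; vc=[13,5]
#9 0x9f→b9/s1 L1-HIT; vc=[13,5]

SEQ = [MISS, MISS, MISS, L1-HIT, MISS, VC-HIT, L1-HIT, VC-HIT, L1-HIT, L1-HIT]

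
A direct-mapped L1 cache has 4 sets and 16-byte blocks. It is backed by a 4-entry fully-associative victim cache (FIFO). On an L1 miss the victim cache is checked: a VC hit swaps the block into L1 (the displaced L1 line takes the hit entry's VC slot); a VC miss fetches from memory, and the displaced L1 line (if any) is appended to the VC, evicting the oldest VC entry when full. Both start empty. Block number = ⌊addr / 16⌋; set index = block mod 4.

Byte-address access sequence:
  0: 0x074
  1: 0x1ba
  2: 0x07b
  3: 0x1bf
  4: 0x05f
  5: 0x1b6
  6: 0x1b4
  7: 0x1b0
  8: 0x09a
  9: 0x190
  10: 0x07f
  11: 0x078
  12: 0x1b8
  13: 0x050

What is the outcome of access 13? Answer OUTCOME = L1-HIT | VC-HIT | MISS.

OUTCOME = VC-HIT

0: 0x74 (blk 7, set 3) → MISS  vc=[]
1: 0x1ba (blk 27, set 3) → MISS  vc=[7]
2: 0x7b (blk 7, set 3) → VC-HIT  vc=[27]
3: 0x1bf (blk 27, set 3) → VC-HIT  vc=[7]
4: 0x5f (blk 5, set 1) → MISS  vc=[7]
5: 0x1b6 (blk 27, set 3) → L1-HIT  vc=[7]
6: 0x1b4 (blk 27, set 3) → L1-HIT  vc=[7]
7: 0x1b0 (blk 27, set 3) → L1-HIT  vc=[7]
8: 0x9a (blk 9, set 1) → MISS  vc=[7, 5]
9: 0x190 (blk 25, set 1) → MISS  vc=[7, 5, 9]
10: 0x7f (blk 7, set 3) → VC-HIT  vc=[27, 5, 9]
11: 0x78 (blk 7, set 3) → L1-HIT  vc=[27, 5, 9]
12: 0x1b8 (blk 27, set 3) → VC-HIT  vc=[7, 5, 9]
13: 0x50 (blk 5, set 1) → VC-HIT  vc=[7, 25, 9]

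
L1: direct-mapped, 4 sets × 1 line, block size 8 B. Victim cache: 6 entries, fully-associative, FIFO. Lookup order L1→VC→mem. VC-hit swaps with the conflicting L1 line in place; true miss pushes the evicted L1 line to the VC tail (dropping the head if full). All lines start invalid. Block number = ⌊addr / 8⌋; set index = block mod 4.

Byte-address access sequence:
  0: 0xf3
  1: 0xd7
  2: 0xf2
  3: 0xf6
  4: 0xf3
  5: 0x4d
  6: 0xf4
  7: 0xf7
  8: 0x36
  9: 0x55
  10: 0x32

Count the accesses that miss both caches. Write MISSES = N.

MISSES = 5

  [0] addr=0xf3 blk=30 s=2: MISS | VC []
  [1] addr=0xd7 blk=26 s=2: MISS | VC [30]
  [2] addr=0xf2 blk=30 s=2: VC-HIT | VC [26]
  [3] addr=0xf6 blk=30 s=2: L1-HIT | VC [26]
  [4] addr=0xf3 blk=30 s=2: L1-HIT | VC [26]
  [5] addr=0x4d blk=9 s=1: MISS | VC [26]
  [6] addr=0xf4 blk=30 s=2: L1-HIT | VC [26]
  [7] addr=0xf7 blk=30 s=2: L1-HIT | VC [26]
  [8] addr=0x36 blk=6 s=2: MISS | VC [26, 30]
  [9] addr=0x55 blk=10 s=2: MISS | VC [26, 30, 6]
  [10] addr=0x32 blk=6 s=2: VC-HIT | VC [26, 30, 10]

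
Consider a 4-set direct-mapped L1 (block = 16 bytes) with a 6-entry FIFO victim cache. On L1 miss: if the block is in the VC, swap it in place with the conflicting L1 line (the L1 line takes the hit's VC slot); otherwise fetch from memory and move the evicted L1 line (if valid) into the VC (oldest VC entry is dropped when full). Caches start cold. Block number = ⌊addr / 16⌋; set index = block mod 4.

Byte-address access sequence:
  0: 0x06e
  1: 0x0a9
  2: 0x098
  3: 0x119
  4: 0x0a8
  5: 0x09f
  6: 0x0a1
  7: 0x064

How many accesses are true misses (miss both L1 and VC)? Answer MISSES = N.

MISSES = 4

  [0] addr=0x6e blk=6 s=2: MISS | VC []
  [1] addr=0xa9 blk=10 s=2: MISS | VC [6]
  [2] addr=0x98 blk=9 s=1: MISS | VC [6]
  [3] addr=0x119 blk=17 s=1: MISS | VC [6, 9]
  [4] addr=0xa8 blk=10 s=2: L1-HIT | VC [6, 9]
  [5] addr=0x9f blk=9 s=1: VC-HIT | VC [6, 17]
  [6] addr=0xa1 blk=10 s=2: L1-HIT | VC [6, 17]
  [7] addr=0x64 blk=6 s=2: VC-HIT | VC [10, 17]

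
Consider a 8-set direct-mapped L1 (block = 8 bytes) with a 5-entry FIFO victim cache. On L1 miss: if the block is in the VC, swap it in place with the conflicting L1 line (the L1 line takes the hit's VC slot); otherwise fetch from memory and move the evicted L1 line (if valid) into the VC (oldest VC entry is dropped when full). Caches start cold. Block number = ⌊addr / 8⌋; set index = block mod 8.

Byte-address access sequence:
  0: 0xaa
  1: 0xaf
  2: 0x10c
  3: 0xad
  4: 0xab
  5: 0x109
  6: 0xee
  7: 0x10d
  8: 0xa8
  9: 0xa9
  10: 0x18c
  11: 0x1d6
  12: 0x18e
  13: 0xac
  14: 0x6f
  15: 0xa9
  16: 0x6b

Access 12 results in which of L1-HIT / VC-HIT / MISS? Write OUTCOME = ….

0: 0xaa (blk 21, set 5) → MISS  vc=[]
1: 0xaf (blk 21, set 5) → L1-HIT  vc=[]
2: 0x10c (blk 33, set 1) → MISS  vc=[]
3: 0xad (blk 21, set 5) → L1-HIT  vc=[]
4: 0xab (blk 21, set 5) → L1-HIT  vc=[]
5: 0x109 (blk 33, set 1) → L1-HIT  vc=[]
6: 0xee (blk 29, set 5) → MISS  vc=[21]
7: 0x10d (blk 33, set 1) → L1-HIT  vc=[21]
8: 0xa8 (blk 21, set 5) → VC-HIT  vc=[29]
9: 0xa9 (blk 21, set 5) → L1-HIT  vc=[29]
10: 0x18c (blk 49, set 1) → MISS  vc=[29, 33]
11: 0x1d6 (blk 58, set 2) → MISS  vc=[29, 33]
12: 0x18e (blk 49, set 1) → L1-HIT  vc=[29, 33]
13: 0xac (blk 21, set 5) → L1-HIT  vc=[29, 33]
14: 0x6f (blk 13, set 5) → MISS  vc=[29, 33, 21]
15: 0xa9 (blk 21, set 5) → VC-HIT  vc=[29, 33, 13]
16: 0x6b (blk 13, set 5) → VC-HIT  vc=[29, 33, 21]

OUTCOME = L1-HIT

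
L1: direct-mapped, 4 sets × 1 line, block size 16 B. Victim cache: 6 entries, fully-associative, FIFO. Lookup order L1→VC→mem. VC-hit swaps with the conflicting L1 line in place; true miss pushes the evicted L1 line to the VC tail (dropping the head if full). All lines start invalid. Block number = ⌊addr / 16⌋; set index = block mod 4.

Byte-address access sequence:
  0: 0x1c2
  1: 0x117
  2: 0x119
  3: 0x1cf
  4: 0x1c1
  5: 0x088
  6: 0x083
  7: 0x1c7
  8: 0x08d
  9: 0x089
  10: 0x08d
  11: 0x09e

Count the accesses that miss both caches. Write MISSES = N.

MISSES = 4

#0 0x1c2→b28/s0 MISS; vc=[]
#1 0x117→b17/s1 MISS; vc=[]
#2 0x119→b17/s1 L1-HIT; vc=[]
#3 0x1cf→b28/s0 L1-HIT; vc=[]
#4 0x1c1→b28/s0 L1-HIT; vc=[]
#5 0x88→b8/s0 MISS; vc=[28]
#6 0x83→b8/s0 L1-HIT; vc=[28]
#7 0x1c7→b28/s0 VC-HIT; vc=[8]
#8 0x8d→b8/s0 VC-HIT; vc=[28]
#9 0x89→b8/s0 L1-HIT; vc=[28]
#10 0x8d→b8/s0 L1-HIT; vc=[28]
#11 0x9e→b9/s1 MISS; vc=[28,17]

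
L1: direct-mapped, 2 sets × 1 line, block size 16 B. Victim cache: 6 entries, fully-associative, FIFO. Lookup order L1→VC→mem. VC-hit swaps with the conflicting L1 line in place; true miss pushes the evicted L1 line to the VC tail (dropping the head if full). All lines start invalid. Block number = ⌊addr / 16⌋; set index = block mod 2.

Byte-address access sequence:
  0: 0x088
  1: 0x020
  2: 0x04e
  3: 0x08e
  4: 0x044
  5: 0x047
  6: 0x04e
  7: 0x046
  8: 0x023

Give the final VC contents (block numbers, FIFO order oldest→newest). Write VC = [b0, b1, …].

VC = [8, 4]

#0 0x88→b8/s0 MISS; vc=[]
#1 0x20→b2/s0 MISS; vc=[8]
#2 0x4e→b4/s0 MISS; vc=[8,2]
#3 0x8e→b8/s0 VC-HIT; vc=[4,2]
#4 0x44→b4/s0 VC-HIT; vc=[8,2]
#5 0x47→b4/s0 L1-HIT; vc=[8,2]
#6 0x4e→b4/s0 L1-HIT; vc=[8,2]
#7 0x46→b4/s0 L1-HIT; vc=[8,2]
#8 0x23→b2/s0 VC-HIT; vc=[8,4]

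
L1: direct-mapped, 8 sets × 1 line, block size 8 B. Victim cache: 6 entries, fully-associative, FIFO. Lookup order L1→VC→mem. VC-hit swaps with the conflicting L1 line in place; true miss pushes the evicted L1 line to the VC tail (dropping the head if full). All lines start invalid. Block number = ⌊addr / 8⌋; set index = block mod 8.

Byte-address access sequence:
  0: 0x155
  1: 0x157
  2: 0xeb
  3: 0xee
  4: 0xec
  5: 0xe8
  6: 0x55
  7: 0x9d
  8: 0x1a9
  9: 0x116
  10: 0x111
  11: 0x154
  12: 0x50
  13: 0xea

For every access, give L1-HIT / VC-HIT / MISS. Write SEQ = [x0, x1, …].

#0 0x155→b42/s2 MISS; vc=[]
#1 0x157→b42/s2 L1-HIT; vc=[]
#2 0xeb→b29/s5 MISS; vc=[]
#3 0xee→b29/s5 L1-HIT; vc=[]
#4 0xec→b29/s5 L1-HIT; vc=[]
#5 0xe8→b29/s5 L1-HIT; vc=[]
#6 0x55→b10/s2 MISS; vc=[42]
#7 0x9d→b19/s3 MISS; vc=[42]
#8 0x1a9→b53/s5 MISS; vc=[42,29]
#9 0x116→b34/s2 MISS; vc=[42,29,10]
#10 0x111→b34/s2 L1-HIT; vc=[42,29,10]
#11 0x154→b42/s2 VC-HIT; vc=[34,29,10]
#12 0x50→b10/s2 VC-HIT; vc=[34,29,42]
#13 0xea→b29/s5 VC-HIT; vc=[34,53,42]

SEQ = [MISS, L1-HIT, MISS, L1-HIT, L1-HIT, L1-HIT, MISS, MISS, MISS, MISS, L1-HIT, VC-HIT, VC-HIT, VC-HIT]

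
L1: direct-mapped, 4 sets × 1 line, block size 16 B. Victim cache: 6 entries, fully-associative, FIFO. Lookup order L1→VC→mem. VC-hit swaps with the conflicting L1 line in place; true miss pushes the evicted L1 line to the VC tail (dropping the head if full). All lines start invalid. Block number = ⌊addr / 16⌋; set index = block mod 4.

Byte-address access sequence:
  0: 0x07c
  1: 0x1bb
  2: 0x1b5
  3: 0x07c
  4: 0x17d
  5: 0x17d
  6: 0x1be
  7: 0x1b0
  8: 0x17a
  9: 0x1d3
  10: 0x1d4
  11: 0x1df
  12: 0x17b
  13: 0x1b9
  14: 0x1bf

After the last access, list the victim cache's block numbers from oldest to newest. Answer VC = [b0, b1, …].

VC = [23, 7]

#0 0x7c→b7/s3 MISS; vc=[]
#1 0x1bb→b27/s3 MISS; vc=[7]
#2 0x1b5→b27/s3 L1-HIT; vc=[7]
#3 0x7c→b7/s3 VC-HIT; vc=[27]
#4 0x17d→b23/s3 MISS; vc=[27,7]
#5 0x17d→b23/s3 L1-HIT; vc=[27,7]
#6 0x1be→b27/s3 VC-HIT; vc=[23,7]
#7 0x1b0→b27/s3 L1-HIT; vc=[23,7]
#8 0x17a→b23/s3 VC-HIT; vc=[27,7]
#9 0x1d3→b29/s1 MISS; vc=[27,7]
#10 0x1d4→b29/s1 L1-HIT; vc=[27,7]
#11 0x1df→b29/s1 L1-HIT; vc=[27,7]
#12 0x17b→b23/s3 L1-HIT; vc=[27,7]
#13 0x1b9→b27/s3 VC-HIT; vc=[23,7]
#14 0x1bf→b27/s3 L1-HIT; vc=[23,7]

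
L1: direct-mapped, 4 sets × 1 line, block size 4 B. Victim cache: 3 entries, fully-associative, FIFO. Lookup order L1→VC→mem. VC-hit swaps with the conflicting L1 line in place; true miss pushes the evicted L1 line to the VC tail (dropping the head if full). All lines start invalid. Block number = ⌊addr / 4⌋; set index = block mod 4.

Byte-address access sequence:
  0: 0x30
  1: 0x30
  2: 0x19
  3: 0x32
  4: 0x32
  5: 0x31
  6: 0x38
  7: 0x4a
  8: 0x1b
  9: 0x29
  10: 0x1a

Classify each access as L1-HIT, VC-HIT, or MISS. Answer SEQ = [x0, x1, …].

  [0] addr=0x30 blk=12 s=0: MISS | VC []
  [1] addr=0x30 blk=12 s=0: L1-HIT | VC []
  [2] addr=0x19 blk=6 s=2: MISS | VC []
  [3] addr=0x32 blk=12 s=0: L1-HIT | VC []
  [4] addr=0x32 blk=12 s=0: L1-HIT | VC []
  [5] addr=0x31 blk=12 s=0: L1-HIT | VC []
  [6] addr=0x38 blk=14 s=2: MISS | VC [6]
  [7] addr=0x4a blk=18 s=2: MISS | VC [6, 14]
  [8] addr=0x1b blk=6 s=2: VC-HIT | VC [18, 14]
  [9] addr=0x29 blk=10 s=2: MISS | VC [18, 14, 6]
  [10] addr=0x1a blk=6 s=2: VC-HIT | VC [18, 14, 10]

SEQ = [MISS, L1-HIT, MISS, L1-HIT, L1-HIT, L1-HIT, MISS, MISS, VC-HIT, MISS, VC-HIT]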